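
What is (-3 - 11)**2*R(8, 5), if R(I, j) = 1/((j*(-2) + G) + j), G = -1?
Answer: -98/3 ≈ -32.667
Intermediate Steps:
R(I, j) = 1/(-1 - j) (R(I, j) = 1/((j*(-2) - 1) + j) = 1/((-2*j - 1) + j) = 1/((-1 - 2*j) + j) = 1/(-1 - j))
(-3 - 11)**2*R(8, 5) = (-3 - 11)**2*(-1/(1 + 5)) = (-14)**2*(-1/6) = 196*(-1*1/6) = 196*(-1/6) = -98/3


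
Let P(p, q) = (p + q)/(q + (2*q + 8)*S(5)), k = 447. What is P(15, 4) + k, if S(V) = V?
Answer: 37567/84 ≈ 447.23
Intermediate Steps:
P(p, q) = (p + q)/(40 + 11*q) (P(p, q) = (p + q)/(q + (2*q + 8)*5) = (p + q)/(q + (8 + 2*q)*5) = (p + q)/(q + (40 + 10*q)) = (p + q)/(40 + 11*q))
P(15, 4) + k = (15 + 4)/(40 + 11*4) + 447 = 19/(40 + 44) + 447 = 19/84 + 447 = 37567/84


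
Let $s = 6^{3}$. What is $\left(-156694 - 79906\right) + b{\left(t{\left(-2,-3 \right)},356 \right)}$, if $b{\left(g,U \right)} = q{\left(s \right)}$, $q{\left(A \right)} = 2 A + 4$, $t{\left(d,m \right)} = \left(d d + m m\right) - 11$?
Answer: $-236164$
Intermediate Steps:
$s = 216$
$t{\left(d,m \right)} = -11 + d^{2} + m^{2}$ ($t{\left(d,m \right)} = \left(d^{2} + m^{2}\right) - 11 = -11 + d^{2} + m^{2}$)
$q{\left(A \right)} = 4 + 2 A$
$b{\left(g,U \right)} = 436$ ($b{\left(g,U \right)} = 4 + 2 \cdot 216 = 4 + 432 = 436$)
$\left(-156694 - 79906\right) + b{\left(t{\left(-2,-3 \right)},356 \right)} = \left(-156694 - 79906\right) + 436 = -236600 + 436 = -236164$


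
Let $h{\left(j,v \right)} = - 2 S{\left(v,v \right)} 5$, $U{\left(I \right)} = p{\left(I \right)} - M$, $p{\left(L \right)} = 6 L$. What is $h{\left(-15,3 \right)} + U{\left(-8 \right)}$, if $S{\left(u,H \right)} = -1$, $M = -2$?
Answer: $-36$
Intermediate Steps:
$U{\left(I \right)} = 2 + 6 I$ ($U{\left(I \right)} = 6 I - -2 = 6 I + 2 = 2 + 6 I$)
$h{\left(j,v \right)} = 10$ ($h{\left(j,v \right)} = \left(-2\right) \left(-1\right) 5 = 2 \cdot 5 = 10$)
$h{\left(-15,3 \right)} + U{\left(-8 \right)} = 10 + \left(2 + 6 \left(-8\right)\right) = 10 + \left(2 - 48\right) = 10 - 46 = -36$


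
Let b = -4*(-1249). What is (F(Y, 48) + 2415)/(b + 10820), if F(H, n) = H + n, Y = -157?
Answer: 1153/7908 ≈ 0.14580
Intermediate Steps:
b = 4996
(F(Y, 48) + 2415)/(b + 10820) = ((-157 + 48) + 2415)/(4996 + 10820) = (-109 + 2415)/15816 = 2306*(1/15816) = 1153/7908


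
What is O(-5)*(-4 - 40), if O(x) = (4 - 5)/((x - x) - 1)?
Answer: -44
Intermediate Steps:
O(x) = 1 (O(x) = -1/(0 - 1) = -1/(-1) = -1*(-1) = 1)
O(-5)*(-4 - 40) = 1*(-4 - 40) = 1*(-44) = -44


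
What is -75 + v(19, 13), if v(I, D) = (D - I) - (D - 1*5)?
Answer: -89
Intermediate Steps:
v(I, D) = 5 - I (v(I, D) = (D - I) - (D - 5) = (D - I) - (-5 + D) = (D - I) + (5 - D) = 5 - I)
-75 + v(19, 13) = -75 + (5 - 1*19) = -75 + (5 - 19) = -75 - 14 = -89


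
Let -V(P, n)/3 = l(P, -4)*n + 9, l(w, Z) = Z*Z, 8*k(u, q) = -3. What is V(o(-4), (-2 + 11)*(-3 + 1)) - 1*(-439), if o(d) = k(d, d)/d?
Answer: 1276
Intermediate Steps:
k(u, q) = -3/8 (k(u, q) = (⅛)*(-3) = -3/8)
l(w, Z) = Z²
o(d) = -3/(8*d)
V(P, n) = -27 - 48*n (V(P, n) = -3*((-4)²*n + 9) = -3*(16*n + 9) = -3*(9 + 16*n) = -27 - 48*n)
V(o(-4), (-2 + 11)*(-3 + 1)) - 1*(-439) = (-27 - 48*(-2 + 11)*(-3 + 1)) - 1*(-439) = (-27 - 432*(-2)) + 439 = (-27 - 48*(-18)) + 439 = (-27 + 864) + 439 = 837 + 439 = 1276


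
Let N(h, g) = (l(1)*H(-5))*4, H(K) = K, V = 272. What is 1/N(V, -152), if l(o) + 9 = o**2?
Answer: 1/160 ≈ 0.0062500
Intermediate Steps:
l(o) = -9 + o**2
N(h, g) = 160 (N(h, g) = ((-9 + 1**2)*(-5))*4 = ((-9 + 1)*(-5))*4 = -8*(-5)*4 = 40*4 = 160)
1/N(V, -152) = 1/160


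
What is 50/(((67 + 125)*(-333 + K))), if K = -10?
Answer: -25/32928 ≈ -0.00075923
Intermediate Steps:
50/(((67 + 125)*(-333 + K))) = 50/(((67 + 125)*(-333 - 10))) = 50/((192*(-343))) = 50/(-65856) = 50*(-1/65856) = -25/32928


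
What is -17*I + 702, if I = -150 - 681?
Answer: 14829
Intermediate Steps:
I = -831
-17*I + 702 = -17*(-831) + 702 = 14127 + 702 = 14829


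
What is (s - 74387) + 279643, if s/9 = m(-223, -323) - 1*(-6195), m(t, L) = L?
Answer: 258104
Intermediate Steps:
s = 52848 (s = 9*(-323 - 1*(-6195)) = 9*(-323 + 6195) = 9*5872 = 52848)
(s - 74387) + 279643 = (52848 - 74387) + 279643 = -21539 + 279643 = 258104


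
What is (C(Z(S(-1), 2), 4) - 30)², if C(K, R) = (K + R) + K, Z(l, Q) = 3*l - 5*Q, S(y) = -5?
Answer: 5776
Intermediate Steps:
Z(l, Q) = -5*Q + 3*l
C(K, R) = R + 2*K
(C(Z(S(-1), 2), 4) - 30)² = ((4 + 2*(-5*2 + 3*(-5))) - 30)² = ((4 + 2*(-10 - 15)) - 30)² = ((4 + 2*(-25)) - 30)² = ((4 - 50) - 30)² = (-46 - 30)² = (-76)² = 5776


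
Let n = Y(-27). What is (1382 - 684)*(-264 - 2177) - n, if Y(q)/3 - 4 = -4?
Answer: -1703818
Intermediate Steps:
Y(q) = 0 (Y(q) = 12 + 3*(-4) = 12 - 12 = 0)
n = 0
(1382 - 684)*(-264 - 2177) - n = (1382 - 684)*(-264 - 2177) - 1*0 = 698*(-2441) + 0 = -1703818 + 0 = -1703818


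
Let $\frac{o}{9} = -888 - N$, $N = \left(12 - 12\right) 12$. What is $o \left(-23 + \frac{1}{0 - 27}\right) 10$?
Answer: $1841120$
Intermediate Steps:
$N = 0$ ($N = 0 \cdot 12 = 0$)
$o = -7992$ ($o = 9 \left(-888 - 0\right) = 9 \left(-888 + 0\right) = 9 \left(-888\right) = -7992$)
$o \left(-23 + \frac{1}{0 - 27}\right) 10 = - 7992 \left(-23 + \frac{1}{0 - 27}\right) 10 = - 7992 \left(-23 + \frac{1}{-27}\right) 10 = - 7992 \left(-23 - \frac{1}{27}\right) 10 = - 7992 \left(\left(- \frac{622}{27}\right) 10\right) = \left(-7992\right) \left(- \frac{6220}{27}\right) = 1841120$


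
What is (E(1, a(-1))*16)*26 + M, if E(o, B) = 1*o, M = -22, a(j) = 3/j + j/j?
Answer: 394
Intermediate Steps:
a(j) = 1 + 3/j (a(j) = 3/j + 1 = 1 + 3/j)
E(o, B) = o
(E(1, a(-1))*16)*26 + M = (1*16)*26 - 22 = 16*26 - 22 = 416 - 22 = 394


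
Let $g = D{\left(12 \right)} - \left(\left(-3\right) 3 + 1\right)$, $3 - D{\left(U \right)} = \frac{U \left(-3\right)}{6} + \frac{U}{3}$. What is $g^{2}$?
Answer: $169$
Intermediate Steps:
$D{\left(U \right)} = 3 + \frac{U}{6}$ ($D{\left(U \right)} = 3 - \left(\frac{U \left(-3\right)}{6} + \frac{U}{3}\right) = 3 - \left(- 3 U \frac{1}{6} + U \frac{1}{3}\right) = 3 - \left(- \frac{U}{2} + \frac{U}{3}\right) = 3 - - \frac{U}{6} = 3 + \frac{U}{6}$)
$g = 13$ ($g = \left(3 + \frac{1}{6} \cdot 12\right) - \left(\left(-3\right) 3 + 1\right) = \left(3 + 2\right) - \left(-9 + 1\right) = 5 - -8 = 5 + 8 = 13$)
$g^{2} = 13^{2} = 169$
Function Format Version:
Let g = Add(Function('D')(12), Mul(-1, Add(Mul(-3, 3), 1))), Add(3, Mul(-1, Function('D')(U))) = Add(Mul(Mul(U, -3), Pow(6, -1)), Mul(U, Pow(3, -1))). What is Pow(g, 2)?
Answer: 169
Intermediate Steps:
Function('D')(U) = Add(3, Mul(Rational(1, 6), U)) (Function('D')(U) = Add(3, Mul(-1, Add(Mul(Mul(U, -3), Pow(6, -1)), Mul(U, Pow(3, -1))))) = Add(3, Mul(-1, Add(Mul(Mul(-3, U), Rational(1, 6)), Mul(U, Rational(1, 3))))) = Add(3, Mul(-1, Add(Mul(Rational(-1, 2), U), Mul(Rational(1, 3), U)))) = Add(3, Mul(-1, Mul(Rational(-1, 6), U))) = Add(3, Mul(Rational(1, 6), U)))
g = 13 (g = Add(Add(3, Mul(Rational(1, 6), 12)), Mul(-1, Add(Mul(-3, 3), 1))) = Add(Add(3, 2), Mul(-1, Add(-9, 1))) = Add(5, Mul(-1, -8)) = Add(5, 8) = 13)
Pow(g, 2) = Pow(13, 2) = 169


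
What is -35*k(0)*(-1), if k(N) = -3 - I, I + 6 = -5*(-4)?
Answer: -595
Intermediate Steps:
I = 14 (I = -6 - 5*(-4) = -6 + 20 = 14)
k(N) = -17 (k(N) = -3 - 1*14 = -3 - 14 = -17)
-35*k(0)*(-1) = -35*(-17)*(-1) = 595*(-1) = -595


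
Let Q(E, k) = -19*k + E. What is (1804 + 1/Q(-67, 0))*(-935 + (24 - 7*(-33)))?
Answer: -82189560/67 ≈ -1.2267e+6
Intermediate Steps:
Q(E, k) = E - 19*k
(1804 + 1/Q(-67, 0))*(-935 + (24 - 7*(-33))) = (1804 + 1/(-67 - 19*0))*(-935 + (24 - 7*(-33))) = (1804 + 1/(-67 + 0))*(-935 + (24 + 231)) = (1804 + 1/(-67))*(-935 + 255) = (1804 - 1/67)*(-680) = (120867/67)*(-680) = -82189560/67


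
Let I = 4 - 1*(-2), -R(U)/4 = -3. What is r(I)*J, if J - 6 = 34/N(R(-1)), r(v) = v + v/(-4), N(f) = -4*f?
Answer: 381/16 ≈ 23.813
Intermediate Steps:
R(U) = 12 (R(U) = -4*(-3) = 12)
I = 6 (I = 4 + 2 = 6)
r(v) = 3*v/4 (r(v) = v + v*(-1/4) = v - v/4 = 3*v/4)
J = 127/24 (J = 6 + 34/((-4*12)) = 6 + 34/(-48) = 6 + 34*(-1/48) = 6 - 17/24 = 127/24 ≈ 5.2917)
r(I)*J = ((3/4)*6)*(127/24) = (9/2)*(127/24) = 381/16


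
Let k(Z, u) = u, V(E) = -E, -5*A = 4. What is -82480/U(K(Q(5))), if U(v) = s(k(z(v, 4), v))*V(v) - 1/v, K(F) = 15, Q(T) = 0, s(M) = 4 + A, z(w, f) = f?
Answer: 1237200/721 ≈ 1715.9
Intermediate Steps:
A = -4/5 (A = -1/5*4 = -4/5 ≈ -0.80000)
s(M) = 16/5 (s(M) = 4 - 4/5 = 16/5)
U(v) = -1/v - 16*v/5 (U(v) = 16*(-v)/5 - 1/v = -16*v/5 - 1/v = -1/v - 16*v/5)
-82480/U(K(Q(5))) = -82480/(-1/15 - 16/5*15) = -82480/(-1*1/15 - 48) = -82480/(-1/15 - 48) = -82480/(-721/15) = -82480*(-15/721) = 1237200/721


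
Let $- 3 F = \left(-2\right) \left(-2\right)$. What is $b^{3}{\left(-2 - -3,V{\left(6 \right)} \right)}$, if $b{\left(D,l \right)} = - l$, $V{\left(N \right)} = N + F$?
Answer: $- \frac{2744}{27} \approx -101.63$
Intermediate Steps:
$F = - \frac{4}{3}$ ($F = - \frac{\left(-2\right) \left(-2\right)}{3} = \left(- \frac{1}{3}\right) 4 = - \frac{4}{3} \approx -1.3333$)
$V{\left(N \right)} = - \frac{4}{3} + N$ ($V{\left(N \right)} = N - \frac{4}{3} = - \frac{4}{3} + N$)
$b^{3}{\left(-2 - -3,V{\left(6 \right)} \right)} = \left(- (- \frac{4}{3} + 6)\right)^{3} = \left(\left(-1\right) \frac{14}{3}\right)^{3} = \left(- \frac{14}{3}\right)^{3} = - \frac{2744}{27}$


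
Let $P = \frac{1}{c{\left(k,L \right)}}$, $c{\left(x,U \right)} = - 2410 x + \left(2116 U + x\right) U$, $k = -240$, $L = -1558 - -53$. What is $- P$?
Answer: $- \frac{1}{4793732500} \approx -2.0861 \cdot 10^{-10}$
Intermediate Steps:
$L = -1505$ ($L = -1558 + 53 = -1505$)
$c{\left(x,U \right)} = - 2410 x + U \left(x + 2116 U\right)$ ($c{\left(x,U \right)} = - 2410 x + \left(x + 2116 U\right) U = - 2410 x + U \left(x + 2116 U\right)$)
$P = \frac{1}{4793732500}$ ($P = \frac{1}{\left(-2410\right) \left(-240\right) + 2116 \left(-1505\right)^{2} - -361200} = \frac{1}{578400 + 2116 \cdot 2265025 + 361200} = \frac{1}{578400 + 4792792900 + 361200} = \frac{1}{4793732500} \approx 2.0861 \cdot 10^{-10}$)
$- P = \left(-1\right) \frac{1}{4793732500} = - \frac{1}{4793732500}$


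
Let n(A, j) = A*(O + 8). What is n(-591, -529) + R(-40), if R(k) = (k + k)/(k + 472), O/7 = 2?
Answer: -351059/27 ≈ -13002.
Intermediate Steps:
O = 14 (O = 7*2 = 14)
R(k) = 2*k/(472 + k) (R(k) = (2*k)/(472 + k) = 2*k/(472 + k))
n(A, j) = 22*A (n(A, j) = A*(14 + 8) = A*22 = 22*A)
n(-591, -529) + R(-40) = 22*(-591) + 2*(-40)/(472 - 40) = -13002 + 2*(-40)/432 = -13002 + 2*(-40)*(1/432) = -13002 - 5/27 = -351059/27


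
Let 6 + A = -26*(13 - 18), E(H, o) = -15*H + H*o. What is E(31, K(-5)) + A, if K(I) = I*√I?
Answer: -341 - 155*I*√5 ≈ -341.0 - 346.59*I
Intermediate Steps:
K(I) = I^(3/2)
A = 124 (A = -6 - 26*(13 - 18) = -6 - 26*(-5) = -6 + 130 = 124)
E(31, K(-5)) + A = 31*(-15 + (-5)^(3/2)) + 124 = 31*(-15 - 5*I*√5) + 124 = (-465 - 155*I*√5) + 124 = -341 - 155*I*√5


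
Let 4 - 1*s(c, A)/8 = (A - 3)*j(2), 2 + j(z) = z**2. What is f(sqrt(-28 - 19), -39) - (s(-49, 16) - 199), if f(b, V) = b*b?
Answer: 328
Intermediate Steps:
j(z) = -2 + z**2
s(c, A) = 80 - 16*A (s(c, A) = 32 - 8*(A - 3)*(-2 + 2**2) = 32 - 8*(-3 + A)*(-2 + 4) = 32 - 8*(-3 + A)*2 = 32 - 8*(-6 + 2*A) = 32 + (48 - 16*A) = 80 - 16*A)
f(b, V) = b**2
f(sqrt(-28 - 19), -39) - (s(-49, 16) - 199) = (sqrt(-28 - 19))**2 - ((80 - 16*16) - 199) = (sqrt(-47))**2 - ((80 - 256) - 199) = (I*sqrt(47))**2 - (-176 - 199) = -47 - 1*(-375) = -47 + 375 = 328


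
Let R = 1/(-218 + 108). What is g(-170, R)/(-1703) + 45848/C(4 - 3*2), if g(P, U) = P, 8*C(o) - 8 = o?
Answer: 312317086/5109 ≈ 61131.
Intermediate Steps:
C(o) = 1 + o/8
R = -1/110 (R = 1/(-110) = -1/110 ≈ -0.0090909)
g(-170, R)/(-1703) + 45848/C(4 - 3*2) = -170/(-1703) + 45848/(1 + (4 - 3*2)/8) = -170*(-1/1703) + 45848/(1 + (4 - 6)/8) = 170/1703 + 45848/(1 + (⅛)*(-2)) = 170/1703 + 45848/(1 - ¼) = 170/1703 + 45848/(¾) = 170/1703 + 45848*(4/3) = 170/1703 + 183392/3 = 312317086/5109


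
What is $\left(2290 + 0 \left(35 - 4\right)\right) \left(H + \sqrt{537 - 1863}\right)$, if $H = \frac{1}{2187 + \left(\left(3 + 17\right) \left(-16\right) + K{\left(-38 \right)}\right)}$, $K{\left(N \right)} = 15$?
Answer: $\frac{1145}{941} + 2290 i \sqrt{1326} \approx 1.2168 + 83389.0 i$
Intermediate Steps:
$H = \frac{1}{1882}$ ($H = \frac{1}{2187 + \left(\left(3 + 17\right) \left(-16\right) + 15\right)} = \frac{1}{2187 + \left(20 \left(-16\right) + 15\right)} = \frac{1}{2187 + \left(-320 + 15\right)} = \frac{1}{2187 - 305} = \frac{1}{1882} \approx 0.00053135$)
$\left(2290 + 0 \left(35 - 4\right)\right) \left(H + \sqrt{537 - 1863}\right) = \left(2290 + 0 \left(35 - 4\right)\right) \left(\frac{1}{1882} + \sqrt{537 - 1863}\right) = \left(2290 + 0 \cdot 31\right) \left(\frac{1}{1882} + \sqrt{-1326}\right) = \left(2290 + 0\right) \left(\frac{1}{1882} + i \sqrt{1326}\right) = 2290 \left(\frac{1}{1882} + i \sqrt{1326}\right) = \frac{1145}{941} + 2290 i \sqrt{1326}$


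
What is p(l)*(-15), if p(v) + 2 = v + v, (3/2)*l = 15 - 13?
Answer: -10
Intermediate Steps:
l = 4/3 (l = 2*(15 - 13)/3 = (⅔)*2 = 4/3 ≈ 1.3333)
p(v) = -2 + 2*v (p(v) = -2 + (v + v) = -2 + 2*v)
p(l)*(-15) = (-2 + 2*(4/3))*(-15) = (-2 + 8/3)*(-15) = (⅔)*(-15) = -10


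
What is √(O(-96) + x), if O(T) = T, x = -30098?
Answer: I*√30194 ≈ 173.76*I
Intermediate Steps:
√(O(-96) + x) = √(-96 - 30098) = √(-30194) = I*√30194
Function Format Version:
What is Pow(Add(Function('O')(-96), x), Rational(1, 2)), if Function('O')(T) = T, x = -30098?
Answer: Mul(I, Pow(30194, Rational(1, 2))) ≈ Mul(173.76, I)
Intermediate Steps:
Pow(Add(Function('O')(-96), x), Rational(1, 2)) = Pow(Add(-96, -30098), Rational(1, 2)) = Pow(-30194, Rational(1, 2)) = Mul(I, Pow(30194, Rational(1, 2)))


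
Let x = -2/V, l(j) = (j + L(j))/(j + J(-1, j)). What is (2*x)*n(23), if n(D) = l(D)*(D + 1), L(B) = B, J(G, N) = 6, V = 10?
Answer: -2208/145 ≈ -15.228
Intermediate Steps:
l(j) = 2*j/(6 + j) (l(j) = (j + j)/(j + 6) = (2*j)/(6 + j) = 2*j/(6 + j))
x = -⅕ (x = -2/10 = -2*⅒ = -⅕ ≈ -0.20000)
n(D) = 2*D*(1 + D)/(6 + D) (n(D) = (2*D/(6 + D))*(D + 1) = (2*D/(6 + D))*(1 + D) = 2*D*(1 + D)/(6 + D))
(2*x)*n(23) = (2*(-⅕))*(2*23*(1 + 23)/(6 + 23)) = -4*23*24/(5*29) = -⅖*1104/29 = -2208/145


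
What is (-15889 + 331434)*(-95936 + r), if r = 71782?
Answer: -7621673930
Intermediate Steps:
(-15889 + 331434)*(-95936 + r) = (-15889 + 331434)*(-95936 + 71782) = 315545*(-24154) = -7621673930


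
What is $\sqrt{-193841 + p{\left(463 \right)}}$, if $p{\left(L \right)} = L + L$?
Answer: $3 i \sqrt{21435} \approx 439.22 i$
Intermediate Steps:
$p{\left(L \right)} = 2 L$
$\sqrt{-193841 + p{\left(463 \right)}} = \sqrt{-193841 + 2 \cdot 463} = \sqrt{-193841 + 926} = \sqrt{-192915} = 3 i \sqrt{21435}$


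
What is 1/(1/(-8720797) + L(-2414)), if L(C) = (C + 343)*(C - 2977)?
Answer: 8720797/97365614234516 ≈ 8.9567e-8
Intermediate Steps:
L(C) = (-2977 + C)*(343 + C) (L(C) = (343 + C)*(-2977 + C) = (-2977 + C)*(343 + C))
1/(1/(-8720797) + L(-2414)) = 1/(1/(-8720797) + (-1021111 + (-2414)**2 - 2634*(-2414))) = 1/(-1/8720797 + (-1021111 + 5827396 + 6358476)) = 1/(-1/8720797 + 11164761) = 1/(97365614234516/8720797) = 8720797/97365614234516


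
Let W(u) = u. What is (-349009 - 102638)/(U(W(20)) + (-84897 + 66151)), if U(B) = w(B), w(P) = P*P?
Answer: 451647/18346 ≈ 24.618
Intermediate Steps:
w(P) = P²
U(B) = B²
(-349009 - 102638)/(U(W(20)) + (-84897 + 66151)) = (-349009 - 102638)/(20² + (-84897 + 66151)) = -451647/(400 - 18746) = -451647/(-18346) = -451647*(-1/18346) = 451647/18346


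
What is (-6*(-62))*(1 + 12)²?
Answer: 62868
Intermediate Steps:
(-6*(-62))*(1 + 12)² = 372*13² = 372*169 = 62868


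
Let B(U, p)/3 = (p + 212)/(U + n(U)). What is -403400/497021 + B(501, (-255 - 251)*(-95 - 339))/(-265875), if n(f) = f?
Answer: -5988680136356/7356097182875 ≈ -0.81411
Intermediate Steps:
B(U, p) = 3*(212 + p)/(2*U) (B(U, p) = 3*((p + 212)/(U + U)) = 3*((212 + p)/((2*U))) = 3*((212 + p)*(1/(2*U))) = 3*((212 + p)/(2*U)) = 3*(212 + p)/(2*U))
-403400/497021 + B(501, (-255 - 251)*(-95 - 339))/(-265875) = -403400/497021 + ((3/2)*(212 + (-255 - 251)*(-95 - 339))/501)/(-265875) = -403400*1/497021 + ((3/2)*(1/501)*(212 - 506*(-434)))*(-1/265875) = -403400/497021 + ((3/2)*(1/501)*(212 + 219604))*(-1/265875) = -403400/497021 + ((3/2)*(1/501)*219816)*(-1/265875) = -403400/497021 + (109908/167)*(-1/265875) = -403400/497021 - 36636/14800375 = -5988680136356/7356097182875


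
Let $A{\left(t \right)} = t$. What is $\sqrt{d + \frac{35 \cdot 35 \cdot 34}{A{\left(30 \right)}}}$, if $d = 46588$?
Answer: $\frac{\sqrt{431787}}{3} \approx 219.03$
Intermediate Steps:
$\sqrt{d + \frac{35 \cdot 35 \cdot 34}{A{\left(30 \right)}}} = \sqrt{46588 + \frac{35 \cdot 35 \cdot 34}{30}} = \sqrt{46588 + 1225 \cdot 34 \cdot \frac{1}{30}} = \sqrt{46588 + 41650 \cdot \frac{1}{30}} = \sqrt{46588 + \frac{4165}{3}} = \sqrt{\frac{143929}{3}} = \frac{\sqrt{431787}}{3}$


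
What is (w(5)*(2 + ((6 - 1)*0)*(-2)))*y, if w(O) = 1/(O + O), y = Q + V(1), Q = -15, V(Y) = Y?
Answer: -14/5 ≈ -2.8000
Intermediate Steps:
y = -14 (y = -15 + 1 = -14)
w(O) = 1/(2*O)
(w(5)*(2 + ((6 - 1)*0)*(-2)))*y = (((½)/5)*(2 + ((6 - 1)*0)*(-2)))*(-14) = (((½)*(⅕))*(2 + (5*0)*(-2)))*(-14) = ((2 + 0*(-2))/10)*(-14) = ((2 + 0)/10)*(-14) = ((⅒)*2)*(-14) = (⅕)*(-14) = -14/5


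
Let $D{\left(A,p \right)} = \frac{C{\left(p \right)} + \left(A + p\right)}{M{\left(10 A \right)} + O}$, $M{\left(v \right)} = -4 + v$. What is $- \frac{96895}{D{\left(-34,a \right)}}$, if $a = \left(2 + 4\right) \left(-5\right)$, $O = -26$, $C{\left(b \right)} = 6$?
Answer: $- \frac{17925575}{29} \approx -6.1812 \cdot 10^{5}$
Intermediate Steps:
$a = -30$ ($a = 6 \left(-5\right) = -30$)
$D{\left(A,p \right)} = \frac{6 + A + p}{-30 + 10 A}$ ($D{\left(A,p \right)} = \frac{6 + \left(A + p\right)}{\left(-4 + 10 A\right) - 26} = \frac{6 + A + p}{-30 + 10 A}$)
$- \frac{96895}{D{\left(-34,a \right)}} = - \frac{96895}{\frac{1}{10} \frac{1}{-3 - 34} \left(6 - 34 - 30\right)} = - \frac{96895}{\frac{1}{10} \frac{1}{-37} \left(-58\right)} = - \frac{96895}{\frac{1}{10} \left(- \frac{1}{37}\right) \left(-58\right)} = - \frac{96895}{\frac{29}{185}} = \left(-96895\right) \frac{185}{29} = - \frac{17925575}{29}$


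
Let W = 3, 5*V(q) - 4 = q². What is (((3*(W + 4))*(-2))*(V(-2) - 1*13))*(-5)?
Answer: -2394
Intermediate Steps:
V(q) = ⅘ + q²/5
(((3*(W + 4))*(-2))*(V(-2) - 1*13))*(-5) = (((3*(3 + 4))*(-2))*((⅘ + (⅕)*(-2)²) - 1*13))*(-5) = (((3*7)*(-2))*((⅘ + (⅕)*4) - 13))*(-5) = ((21*(-2))*((⅘ + ⅘) - 13))*(-5) = -42*(8/5 - 13)*(-5) = -42*(-57/5)*(-5) = (2394/5)*(-5) = -2394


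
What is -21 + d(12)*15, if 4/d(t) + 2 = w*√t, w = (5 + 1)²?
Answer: -81597/3887 + 1080*√3/3887 ≈ -20.511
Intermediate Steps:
w = 36 (w = 6² = 36)
d(t) = 4/(-2 + 36*√t)
-21 + d(12)*15 = -21 + (2/(-1 + 18*√12))*15 = -21 + (2/(-1 + 18*(2*√3)))*15 = -21 + (2/(-1 + 36*√3))*15 = -21 + 30/(-1 + 36*√3)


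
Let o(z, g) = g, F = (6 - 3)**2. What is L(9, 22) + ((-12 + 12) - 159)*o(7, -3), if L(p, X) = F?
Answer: 486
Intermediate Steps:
F = 9 (F = 3**2 = 9)
L(p, X) = 9
L(9, 22) + ((-12 + 12) - 159)*o(7, -3) = 9 + ((-12 + 12) - 159)*(-3) = 9 + (0 - 159)*(-3) = 9 - 159*(-3) = 9 + 477 = 486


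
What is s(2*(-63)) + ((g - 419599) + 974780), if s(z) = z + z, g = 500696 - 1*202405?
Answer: 853220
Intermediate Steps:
g = 298291 (g = 500696 - 202405 = 298291)
s(z) = 2*z
s(2*(-63)) + ((g - 419599) + 974780) = 2*(2*(-63)) + ((298291 - 419599) + 974780) = 2*(-126) + (-121308 + 974780) = -252 + 853472 = 853220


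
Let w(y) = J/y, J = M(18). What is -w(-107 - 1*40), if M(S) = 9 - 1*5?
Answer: 4/147 ≈ 0.027211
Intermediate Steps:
M(S) = 4 (M(S) = 9 - 5 = 4)
J = 4
w(y) = 4/y
-w(-107 - 1*40) = -4/(-107 - 1*40) = -4/(-107 - 40) = -4/(-147) = -4*(-1)/147 = -1*(-4/147) = 4/147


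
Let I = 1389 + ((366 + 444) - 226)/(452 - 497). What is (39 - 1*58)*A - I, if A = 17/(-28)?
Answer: -1719253/1260 ≈ -1364.5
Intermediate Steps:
A = -17/28 (A = 17*(-1/28) = -17/28 ≈ -0.60714)
I = 61921/45 (I = 1389 + (810 - 226)/(-45) = 1389 + 584*(-1/45) = 1389 - 584/45 = 61921/45 ≈ 1376.0)
(39 - 1*58)*A - I = (39 - 1*58)*(-17/28) - 1*61921/45 = (39 - 58)*(-17/28) - 61921/45 = -19*(-17/28) - 61921/45 = 323/28 - 61921/45 = -1719253/1260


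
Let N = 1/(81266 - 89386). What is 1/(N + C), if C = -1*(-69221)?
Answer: 8120/562074519 ≈ 1.4446e-5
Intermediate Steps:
C = 69221
N = -1/8120 (N = 1/(-8120) = -1/8120 ≈ -0.00012315)
1/(N + C) = 1/(-1/8120 + 69221) = 1/(562074519/8120) = 8120/562074519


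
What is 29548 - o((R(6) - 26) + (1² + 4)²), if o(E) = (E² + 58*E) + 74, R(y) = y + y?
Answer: 28715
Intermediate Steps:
R(y) = 2*y
o(E) = 74 + E² + 58*E
29548 - o((R(6) - 26) + (1² + 4)²) = 29548 - (74 + ((2*6 - 26) + (1² + 4)²)² + 58*((2*6 - 26) + (1² + 4)²)) = 29548 - (74 + ((12 - 26) + (1 + 4)²)² + 58*((12 - 26) + (1 + 4)²)) = 29548 - (74 + (-14 + 5²)² + 58*(-14 + 5²)) = 29548 - (74 + (-14 + 25)² + 58*(-14 + 25)) = 29548 - (74 + 11² + 58*11) = 29548 - (74 + 121 + 638) = 29548 - 1*833 = 29548 - 833 = 28715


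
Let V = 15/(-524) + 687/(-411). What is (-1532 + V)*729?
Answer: -80263823643/71788 ≈ -1.1181e+6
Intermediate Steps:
V = -122051/71788 (V = 15*(-1/524) + 687*(-1/411) = -15/524 - 229/137 = -122051/71788 ≈ -1.7002)
(-1532 + V)*729 = (-1532 - 122051/71788)*729 = -110101267/71788*729 = -80263823643/71788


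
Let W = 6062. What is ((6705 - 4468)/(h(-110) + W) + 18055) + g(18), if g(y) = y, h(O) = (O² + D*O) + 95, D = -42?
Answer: 413458258/22877 ≈ 18073.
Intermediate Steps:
h(O) = 95 + O² - 42*O (h(O) = (O² - 42*O) + 95 = 95 + O² - 42*O)
((6705 - 4468)/(h(-110) + W) + 18055) + g(18) = ((6705 - 4468)/((95 + (-110)² - 42*(-110)) + 6062) + 18055) + 18 = (2237/((95 + 12100 + 4620) + 6062) + 18055) + 18 = (2237/(16815 + 6062) + 18055) + 18 = (2237/22877 + 18055) + 18 = 413046472/22877 + 18 = 413458258/22877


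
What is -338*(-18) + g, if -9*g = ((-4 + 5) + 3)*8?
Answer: 54724/9 ≈ 6080.4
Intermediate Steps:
g = -32/9 (g = -((-4 + 5) + 3)*8/9 = -(1 + 3)*8/9 = -4*8/9 = -⅑*32 = -32/9 ≈ -3.5556)
-338*(-18) + g = -338*(-18) - 32/9 = 6084 - 32/9 = 54724/9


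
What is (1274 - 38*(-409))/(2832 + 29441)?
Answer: 16816/32273 ≈ 0.52106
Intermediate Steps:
(1274 - 38*(-409))/(2832 + 29441) = (1274 + 15542)/32273 = 16816*(1/32273) = 16816/32273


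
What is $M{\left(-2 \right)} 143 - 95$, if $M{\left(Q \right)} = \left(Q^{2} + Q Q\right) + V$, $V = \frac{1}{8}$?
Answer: $\frac{8535}{8} \approx 1066.9$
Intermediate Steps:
$V = \frac{1}{8} \approx 0.125$
$M{\left(Q \right)} = \frac{1}{8} + 2 Q^{2}$ ($M{\left(Q \right)} = \left(Q^{2} + Q Q\right) + \frac{1}{8} = \left(Q^{2} + Q^{2}\right) + \frac{1}{8} = 2 Q^{2} + \frac{1}{8} = \frac{1}{8} + 2 Q^{2}$)
$M{\left(-2 \right)} 143 - 95 = \left(\frac{1}{8} + 2 \left(-2\right)^{2}\right) 143 - 95 = \left(\frac{1}{8} + 2 \cdot 4\right) 143 - 95 = \left(\frac{1}{8} + 8\right) 143 - 95 = \frac{65}{8} \cdot 143 - 95 = \frac{9295}{8} - 95 = \frac{8535}{8}$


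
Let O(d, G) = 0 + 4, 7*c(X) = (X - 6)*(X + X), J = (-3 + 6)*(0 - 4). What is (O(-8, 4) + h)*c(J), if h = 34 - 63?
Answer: -10800/7 ≈ -1542.9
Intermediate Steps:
J = -12 (J = 3*(-4) = -12)
c(X) = 2*X*(-6 + X)/7 (c(X) = ((X - 6)*(X + X))/7 = ((-6 + X)*(2*X))/7 = (2*X*(-6 + X))/7 = 2*X*(-6 + X)/7)
h = -29
O(d, G) = 4
(O(-8, 4) + h)*c(J) = (4 - 29)*((2/7)*(-12)*(-6 - 12)) = -50*(-12)*(-18)/7 = -25*432/7 = -10800/7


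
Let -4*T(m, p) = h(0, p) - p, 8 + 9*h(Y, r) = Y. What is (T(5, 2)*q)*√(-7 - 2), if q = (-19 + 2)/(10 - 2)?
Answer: -221*I/48 ≈ -4.6042*I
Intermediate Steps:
h(Y, r) = -8/9 + Y/9
q = -17/8 ≈ -2.1250
T(m, p) = 2/9 + p/4 (T(m, p) = -((-8/9 + (⅑)*0) - p)/4 = -((-8/9 + 0) - p)/4 = -(-8/9 - p)/4 = 2/9 + p/4)
(T(5, 2)*q)*√(-7 - 2) = ((2/9 + (¼)*2)*(-17/8))*√(-7 - 2) = ((2/9 + ½)*(-17/8))*√(-9) = ((13/18)*(-17/8))*(3*I) = -221*I/48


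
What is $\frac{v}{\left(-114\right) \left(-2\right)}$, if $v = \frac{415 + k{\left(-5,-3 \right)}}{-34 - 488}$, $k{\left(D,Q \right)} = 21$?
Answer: $- \frac{109}{29754} \approx -0.0036634$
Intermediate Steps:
$v = - \frac{218}{261}$ ($v = \frac{415 + 21}{-34 - 488} = \frac{436}{-522} = 436 \left(- \frac{1}{522}\right) = - \frac{218}{261} \approx -0.83525$)
$\frac{v}{\left(-114\right) \left(-2\right)} = - \frac{218}{261 \left(\left(-114\right) \left(-2\right)\right)} = - \frac{218}{261 \cdot 228} = \left(- \frac{218}{261}\right) \frac{1}{228} = - \frac{109}{29754}$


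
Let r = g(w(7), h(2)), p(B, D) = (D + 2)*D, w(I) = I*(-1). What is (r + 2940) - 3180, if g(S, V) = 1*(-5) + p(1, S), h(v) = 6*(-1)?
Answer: -210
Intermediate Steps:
w(I) = -I
h(v) = -6
p(B, D) = D*(2 + D) (p(B, D) = (2 + D)*D = D*(2 + D))
g(S, V) = -5 + S*(2 + S) (g(S, V) = 1*(-5) + S*(2 + S) = -5 + S*(2 + S))
r = 30 (r = -5 + (-1*7)*(2 - 1*7) = -5 - 7*(2 - 7) = -5 - 7*(-5) = -5 + 35 = 30)
(r + 2940) - 3180 = (30 + 2940) - 3180 = 2970 - 3180 = -210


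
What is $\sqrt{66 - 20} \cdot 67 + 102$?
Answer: $102 + 67 \sqrt{46} \approx 556.42$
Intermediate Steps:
$\sqrt{66 - 20} \cdot 67 + 102 = \sqrt{46} \cdot 67 + 102 = 67 \sqrt{46} + 102 = 102 + 67 \sqrt{46}$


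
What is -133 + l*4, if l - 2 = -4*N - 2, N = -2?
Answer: -101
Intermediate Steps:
l = 8 (l = 2 + (-4*(-2) - 2) = 2 + (8 - 2) = 2 + 6 = 8)
-133 + l*4 = -133 + 8*4 = -133 + 32 = -101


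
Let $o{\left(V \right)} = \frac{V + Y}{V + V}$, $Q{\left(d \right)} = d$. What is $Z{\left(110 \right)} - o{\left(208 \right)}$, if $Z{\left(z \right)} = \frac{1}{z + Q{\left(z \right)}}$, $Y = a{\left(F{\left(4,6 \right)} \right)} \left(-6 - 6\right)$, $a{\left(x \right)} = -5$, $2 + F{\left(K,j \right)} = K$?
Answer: $- \frac{3659}{5720} \approx -0.63969$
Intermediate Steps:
$F{\left(K,j \right)} = -2 + K$
$Y = 60$ ($Y = - 5 \left(-6 - 6\right) = \left(-5\right) \left(-12\right) = 60$)
$Z{\left(z \right)} = \frac{1}{2 z}$ ($Z{\left(z \right)} = \frac{1}{z + z} = \frac{1}{2 z}$)
$o{\left(V \right)} = \frac{60 + V}{2 V}$ ($o{\left(V \right)} = \frac{V + 60}{V + V} = \frac{60 + V}{2 V}$)
$Z{\left(110 \right)} - o{\left(208 \right)} = \frac{1}{2 \cdot 110} - \frac{60 + 208}{2 \cdot 208} = \frac{1}{2} \cdot \frac{1}{110} - \frac{1}{2} \cdot \frac{1}{208} \cdot 268 = \frac{1}{220} - \frac{67}{104} = - \frac{3659}{5720}$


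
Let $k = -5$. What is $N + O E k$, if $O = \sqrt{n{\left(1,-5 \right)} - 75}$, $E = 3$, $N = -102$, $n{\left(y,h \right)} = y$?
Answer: $-102 - 15 i \sqrt{74} \approx -102.0 - 129.03 i$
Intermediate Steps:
$O = i \sqrt{74}$ ($O = \sqrt{1 - 75} = \sqrt{-74} = i \sqrt{74} \approx 8.6023 i$)
$N + O E k = -102 + i \sqrt{74} \cdot 3 \left(-5\right) = -102 + i \sqrt{74} \left(-15\right) = -102 - 15 i \sqrt{74}$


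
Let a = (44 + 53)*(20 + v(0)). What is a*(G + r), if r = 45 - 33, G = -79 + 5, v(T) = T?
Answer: -120280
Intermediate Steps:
G = -74
r = 12
a = 1940 (a = (44 + 53)*(20 + 0) = 97*20 = 1940)
a*(G + r) = 1940*(-74 + 12) = 1940*(-62) = -120280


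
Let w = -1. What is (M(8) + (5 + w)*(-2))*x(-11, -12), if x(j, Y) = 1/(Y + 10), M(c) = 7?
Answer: ½ ≈ 0.50000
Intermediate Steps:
x(j, Y) = 1/(10 + Y)
(M(8) + (5 + w)*(-2))*x(-11, -12) = (7 + (5 - 1)*(-2))/(10 - 12) = (7 + 4*(-2))/(-2) = (7 - 8)*(-½) = -1*(-½) = ½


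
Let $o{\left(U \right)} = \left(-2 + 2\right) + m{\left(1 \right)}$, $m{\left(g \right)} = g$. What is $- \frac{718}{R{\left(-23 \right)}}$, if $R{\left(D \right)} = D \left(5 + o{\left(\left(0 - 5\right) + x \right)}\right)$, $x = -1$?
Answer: $\frac{359}{69} \approx 5.2029$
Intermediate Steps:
$o{\left(U \right)} = 1$ ($o{\left(U \right)} = \left(-2 + 2\right) + 1 = 0 + 1 = 1$)
$R{\left(D \right)} = 6 D$ ($R{\left(D \right)} = D \left(5 + 1\right) = D 6 = 6 D$)
$- \frac{718}{R{\left(-23 \right)}} = - \frac{718}{6 \left(-23\right)} = - \frac{718}{-138} = \left(-718\right) \left(- \frac{1}{138}\right) = \frac{359}{69}$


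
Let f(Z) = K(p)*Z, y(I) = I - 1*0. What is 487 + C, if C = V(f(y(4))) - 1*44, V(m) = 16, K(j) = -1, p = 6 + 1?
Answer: 459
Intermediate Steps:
y(I) = I (y(I) = I + 0 = I)
p = 7
f(Z) = -Z
C = -28 (C = 16 - 1*44 = 16 - 44 = -28)
487 + C = 487 - 28 = 459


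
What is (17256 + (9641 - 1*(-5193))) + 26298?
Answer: 58388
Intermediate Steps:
(17256 + (9641 - 1*(-5193))) + 26298 = (17256 + (9641 + 5193)) + 26298 = (17256 + 14834) + 26298 = 32090 + 26298 = 58388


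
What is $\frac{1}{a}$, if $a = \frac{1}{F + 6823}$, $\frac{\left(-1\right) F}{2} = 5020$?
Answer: $-3217$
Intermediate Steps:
$F = -10040$ ($F = \left(-2\right) 5020 = -10040$)
$a = - \frac{1}{3217}$ ($a = \frac{1}{-10040 + 6823} = \frac{1}{-3217} = - \frac{1}{3217} \approx -0.00031085$)
$\frac{1}{a} = \frac{1}{- \frac{1}{3217}} = -3217$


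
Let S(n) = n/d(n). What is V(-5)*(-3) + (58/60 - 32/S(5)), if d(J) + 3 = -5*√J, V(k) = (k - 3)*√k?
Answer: 121/6 + √5*(32 + 24*I) ≈ 91.721 + 53.666*I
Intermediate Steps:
V(k) = √k*(-3 + k) (V(k) = (-3 + k)*√k = √k*(-3 + k))
d(J) = -3 - 5*√J
S(n) = n/(-3 - 5*√n)
V(-5)*(-3) + (58/60 - 32/S(5)) = (√(-5)*(-3 - 5))*(-3) + (58/60 - (-96/5 - 32*√5)) = ((I*√5)*(-8))*(-3) + (58*(1/60) - (-96/5 - 32*√5)) = -8*I*√5*(-3) + (29/30 - 32*(-⅗ - √5)) = 24*I*√5 + (29/30 + (96/5 + 32*√5)) = 24*I*√5 + (121/6 + 32*√5) = 121/6 + 32*√5 + 24*I*√5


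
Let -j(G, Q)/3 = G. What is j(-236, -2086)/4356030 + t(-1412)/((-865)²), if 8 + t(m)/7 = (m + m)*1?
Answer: -2860806514/108643018225 ≈ -0.026332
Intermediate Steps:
t(m) = -56 + 14*m (t(m) = -56 + 7*((m + m)*1) = -56 + 7*((2*m)*1) = -56 + 7*(2*m) = -56 + 14*m)
j(G, Q) = -3*G
j(-236, -2086)/4356030 + t(-1412)/((-865)²) = -3*(-236)/4356030 + (-56 + 14*(-1412))/((-865)²) = 708*(1/4356030) + (-56 - 19768)/748225 = 118/726005 - 19824*1/748225 = 118/726005 - 19824/748225 = -2860806514/108643018225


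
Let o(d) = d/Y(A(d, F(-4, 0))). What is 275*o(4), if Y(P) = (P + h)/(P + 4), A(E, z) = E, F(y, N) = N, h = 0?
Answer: 2200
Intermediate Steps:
Y(P) = P/(4 + P) (Y(P) = (P + 0)/(P + 4) = P/(4 + P))
o(d) = 4 + d (o(d) = d/((d/(4 + d))) = d*((4 + d)/d) = 4 + d)
275*o(4) = 275*(4 + 4) = 275*8 = 2200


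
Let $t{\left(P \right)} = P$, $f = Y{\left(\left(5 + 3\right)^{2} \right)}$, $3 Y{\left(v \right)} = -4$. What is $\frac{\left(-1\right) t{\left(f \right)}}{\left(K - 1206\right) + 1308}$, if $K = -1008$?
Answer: $- \frac{2}{1359} \approx -0.0014717$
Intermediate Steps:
$Y{\left(v \right)} = - \frac{4}{3}$ ($Y{\left(v \right)} = \frac{1}{3} \left(-4\right) = - \frac{4}{3}$)
$f = - \frac{4}{3} \approx -1.3333$
$\frac{\left(-1\right) t{\left(f \right)}}{\left(K - 1206\right) + 1308} = \frac{\left(-1\right) \left(- \frac{4}{3}\right)}{\left(-1008 - 1206\right) + 1308} = \frac{4}{3 \left(-2214 + 1308\right)} = \frac{4}{3 \left(-906\right)} = \frac{4}{3} \left(- \frac{1}{906}\right) = - \frac{2}{1359}$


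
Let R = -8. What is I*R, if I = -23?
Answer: 184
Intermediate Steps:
I*R = -23*(-8) = 184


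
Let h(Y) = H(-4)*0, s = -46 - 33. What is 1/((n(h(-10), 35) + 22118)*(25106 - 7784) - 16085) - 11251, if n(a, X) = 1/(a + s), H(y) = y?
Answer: -340520781852318/30265823647 ≈ -11251.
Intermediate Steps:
s = -79
h(Y) = 0 (h(Y) = -4*0 = 0)
n(a, X) = 1/(-79 + a) (n(a, X) = 1/(a - 79) = 1/(-79 + a))
1/((n(h(-10), 35) + 22118)*(25106 - 7784) - 16085) - 11251 = 1/((1/(-79 + 0) + 22118)*(25106 - 7784) - 16085) - 11251 = 1/((1/(-79) + 22118)*17322 - 16085) - 11251 = 1/((-1/79 + 22118)*17322 - 16085) - 11251 = 1/((1747321/79)*17322 - 16085) - 11251 = 1/(30267094362/79 - 16085) - 11251 = 1/(30265823647/79) - 11251 = 79/30265823647 - 11251 = -340520781852318/30265823647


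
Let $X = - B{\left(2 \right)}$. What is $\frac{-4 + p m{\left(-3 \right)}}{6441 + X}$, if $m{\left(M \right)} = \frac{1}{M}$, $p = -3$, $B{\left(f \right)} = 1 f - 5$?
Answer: $- \frac{1}{2148} \approx -0.00046555$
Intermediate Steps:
$B{\left(f \right)} = -5 + f$ ($B{\left(f \right)} = f - 5 = -5 + f$)
$X = 3$ ($X = - (-5 + 2) = \left(-1\right) \left(-3\right) = 3$)
$\frac{-4 + p m{\left(-3 \right)}}{6441 + X} = \frac{-4 - \frac{3}{-3}}{6441 + 3} = \frac{-4 - -1}{6444} = \left(-4 + 1\right) \frac{1}{6444} = \left(-3\right) \frac{1}{6444} = - \frac{1}{2148}$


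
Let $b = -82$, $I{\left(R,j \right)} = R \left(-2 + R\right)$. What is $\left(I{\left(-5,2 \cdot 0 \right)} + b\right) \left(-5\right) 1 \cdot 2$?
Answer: $470$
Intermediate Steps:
$\left(I{\left(-5,2 \cdot 0 \right)} + b\right) \left(-5\right) 1 \cdot 2 = \left(- 5 \left(-2 - 5\right) - 82\right) \left(-5\right) 1 \cdot 2 = \left(\left(-5\right) \left(-7\right) - 82\right) \left(\left(-5\right) 2\right) = \left(35 - 82\right) \left(-10\right) = \left(-47\right) \left(-10\right) = 470$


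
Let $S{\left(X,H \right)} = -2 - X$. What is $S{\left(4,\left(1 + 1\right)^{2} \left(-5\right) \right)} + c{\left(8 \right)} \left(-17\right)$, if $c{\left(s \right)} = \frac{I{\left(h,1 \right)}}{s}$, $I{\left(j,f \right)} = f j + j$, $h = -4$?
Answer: $11$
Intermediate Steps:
$I{\left(j,f \right)} = j + f j$
$c{\left(s \right)} = - \frac{8}{s}$ ($c{\left(s \right)} = \frac{\left(-4\right) \left(1 + 1\right)}{s} = \frac{\left(-4\right) 2}{s} = - \frac{8}{s}$)
$S{\left(4,\left(1 + 1\right)^{2} \left(-5\right) \right)} + c{\left(8 \right)} \left(-17\right) = \left(-2 - 4\right) + - \frac{8}{8} \left(-17\right) = \left(-2 - 4\right) + \left(-8\right) \frac{1}{8} \left(-17\right) = -6 - -17 = -6 + 17 = 11$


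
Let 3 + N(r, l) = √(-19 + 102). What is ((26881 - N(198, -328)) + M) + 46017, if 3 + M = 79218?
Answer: 152116 - √83 ≈ 1.5211e+5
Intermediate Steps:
M = 79215 (M = -3 + 79218 = 79215)
N(r, l) = -3 + √83 (N(r, l) = -3 + √(-19 + 102) = -3 + √83)
((26881 - N(198, -328)) + M) + 46017 = ((26881 - (-3 + √83)) + 79215) + 46017 = ((26881 + (3 - √83)) + 79215) + 46017 = ((26884 - √83) + 79215) + 46017 = (106099 - √83) + 46017 = 152116 - √83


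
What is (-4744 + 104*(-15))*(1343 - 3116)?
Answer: 11176992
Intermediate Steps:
(-4744 + 104*(-15))*(1343 - 3116) = (-4744 - 1560)*(-1773) = -6304*(-1773) = 11176992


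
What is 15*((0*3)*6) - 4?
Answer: -4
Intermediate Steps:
15*((0*3)*6) - 4 = 15*(0*6) - 4 = 15*0 - 4 = 0 - 4 = -4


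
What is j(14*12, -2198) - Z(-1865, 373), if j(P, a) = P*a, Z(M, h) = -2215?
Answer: -367049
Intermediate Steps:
j(14*12, -2198) - Z(-1865, 373) = (14*12)*(-2198) - 1*(-2215) = 168*(-2198) + 2215 = -369264 + 2215 = -367049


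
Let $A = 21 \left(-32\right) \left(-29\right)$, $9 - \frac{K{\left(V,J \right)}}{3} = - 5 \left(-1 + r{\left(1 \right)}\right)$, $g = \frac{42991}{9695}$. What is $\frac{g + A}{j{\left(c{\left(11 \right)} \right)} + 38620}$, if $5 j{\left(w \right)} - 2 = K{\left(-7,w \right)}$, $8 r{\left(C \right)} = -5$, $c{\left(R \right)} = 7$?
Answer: $\frac{1511833208}{2995438943} \approx 0.50471$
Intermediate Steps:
$r{\left(C \right)} = - \frac{5}{8}$ ($r{\left(C \right)} = \frac{1}{8} \left(-5\right) = - \frac{5}{8}$)
$g = \frac{42991}{9695}$ ($g = 42991 \cdot \frac{1}{9695} = \frac{42991}{9695} \approx 4.4343$)
$K{\left(V,J \right)} = \frac{21}{8}$ ($K{\left(V,J \right)} = 27 - 3 \left(- 5 \left(-1 - \frac{5}{8}\right)\right) = 27 - 3 \left(\left(-5\right) \left(- \frac{13}{8}\right)\right) = 27 - \frac{195}{8} = \frac{21}{8}$)
$j{\left(w \right)} = \frac{37}{40}$ ($j{\left(w \right)} = \frac{2}{5} + \frac{1}{5} \cdot \frac{21}{8} = \frac{2}{5} + \frac{21}{40} = \frac{37}{40}$)
$A = 19488$ ($A = \left(-672\right) \left(-29\right) = 19488$)
$\frac{g + A}{j{\left(c{\left(11 \right)} \right)} + 38620} = \frac{\frac{42991}{9695} + 19488}{\frac{37}{40} + 38620} = \frac{188979151}{9695 \cdot \frac{1544837}{40}} = \frac{188979151}{9695} \cdot \frac{40}{1544837} = \frac{1511833208}{2995438943}$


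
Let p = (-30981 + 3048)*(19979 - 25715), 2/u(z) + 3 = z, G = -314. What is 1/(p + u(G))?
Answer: 317/50790909094 ≈ 6.2413e-9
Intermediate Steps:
u(z) = 2/(-3 + z)
p = 160223688 (p = -27933*(-5736) = 160223688)
1/(p + u(G)) = 1/(160223688 + 2/(-3 - 314)) = 1/(160223688 + 2/(-317)) = 1/(160223688 + 2*(-1/317)) = 1/(160223688 - 2/317) = 1/(50790909094/317) = 317/50790909094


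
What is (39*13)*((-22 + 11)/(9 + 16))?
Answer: -5577/25 ≈ -223.08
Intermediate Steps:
(39*13)*((-22 + 11)/(9 + 16)) = 507*(-11/25) = -5577/25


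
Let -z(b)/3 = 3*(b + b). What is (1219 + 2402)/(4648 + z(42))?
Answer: 3621/3892 ≈ 0.93037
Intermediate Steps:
z(b) = -18*b (z(b) = -9*(b + b) = -9*2*b = -18*b)
(1219 + 2402)/(4648 + z(42)) = (1219 + 2402)/(4648 - 18*42) = 3621/(4648 - 756) = 3621/3892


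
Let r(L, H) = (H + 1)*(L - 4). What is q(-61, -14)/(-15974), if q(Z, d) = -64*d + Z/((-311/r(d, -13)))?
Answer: -145916/2483957 ≈ -0.058743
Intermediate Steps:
r(L, H) = (1 + H)*(-4 + L)
q(Z, d) = -64*d + Z*(-48/311 + 12*d/311) (q(Z, d) = -64*d + Z/((-311/(-4 + d - 4*(-13) - 13*d))) = -64*d + Z/((-311/(-4 + d + 52 - 13*d))) = -64*d + Z/((-311/(48 - 12*d))) = -64*d + Z*(-48/311 + 12*d/311))
q(-61, -14)/(-15974) = (-64*(-14) + (12/311)*(-61)*(-4 - 14))/(-15974) = (896 + (12/311)*(-61)*(-18))*(-1/15974) = (896 + 13176/311)*(-1/15974) = (291832/311)*(-1/15974) = -145916/2483957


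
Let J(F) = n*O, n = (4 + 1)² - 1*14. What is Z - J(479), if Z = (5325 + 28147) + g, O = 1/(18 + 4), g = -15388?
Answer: 36167/2 ≈ 18084.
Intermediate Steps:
O = 1/22 ≈ 0.045455
n = 11 (n = 5² - 14 = 25 - 14 = 11)
Z = 18084 (Z = (5325 + 28147) - 15388 = 33472 - 15388 = 18084)
J(F) = ½ (J(F) = 11*(1/22) = ½)
Z - J(479) = 18084 - 1*½ = 18084 - ½ = 36167/2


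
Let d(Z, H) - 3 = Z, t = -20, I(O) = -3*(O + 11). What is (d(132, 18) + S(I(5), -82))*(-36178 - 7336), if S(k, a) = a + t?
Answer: -1435962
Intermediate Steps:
I(O) = -33 - 3*O (I(O) = -3*(11 + O) = -33 - 3*O)
S(k, a) = -20 + a (S(k, a) = a - 20 = -20 + a)
d(Z, H) = 3 + Z
(d(132, 18) + S(I(5), -82))*(-36178 - 7336) = ((3 + 132) + (-20 - 82))*(-36178 - 7336) = (135 - 102)*(-43514) = 33*(-43514) = -1435962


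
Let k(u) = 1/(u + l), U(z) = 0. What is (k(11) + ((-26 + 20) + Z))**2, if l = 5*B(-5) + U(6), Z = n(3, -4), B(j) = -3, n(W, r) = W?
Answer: 169/16 ≈ 10.563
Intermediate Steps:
Z = 3
l = -15 (l = 5*(-3) + 0 = -15 + 0 = -15)
k(u) = 1/(-15 + u) (k(u) = 1/(u - 15) = 1/(-15 + u))
(k(11) + ((-26 + 20) + Z))**2 = (1/(-15 + 11) + ((-26 + 20) + 3))**2 = (1/(-4) + (-6 + 3))**2 = (-1/4 - 3)**2 = (-13/4)**2 = 169/16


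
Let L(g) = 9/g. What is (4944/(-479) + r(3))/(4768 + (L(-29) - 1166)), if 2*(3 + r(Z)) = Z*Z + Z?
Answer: -101703/50031071 ≈ -0.0020328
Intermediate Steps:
r(Z) = -3 + Z/2 + Z²/2 (r(Z) = -3 + (Z*Z + Z)/2 = -3 + (Z² + Z)/2 = -3 + (Z + Z²)/2 = -3 + (Z/2 + Z²/2) = -3 + Z/2 + Z²/2)
(4944/(-479) + r(3))/(4768 + (L(-29) - 1166)) = (4944/(-479) + (-3 + (½)*3 + (½)*3²))/(4768 + (9/(-29) - 1166)) = (4944*(-1/479) + (-3 + 3/2 + (½)*9))/(4768 + (9*(-1/29) - 1166)) = (-4944/479 + (-3 + 3/2 + 9/2))/(4768 + (-9/29 - 1166)) = (-4944/479 + 3)/(4768 - 33823/29) = -3507/(479*104449/29) = -3507/479*29/104449 = -101703/50031071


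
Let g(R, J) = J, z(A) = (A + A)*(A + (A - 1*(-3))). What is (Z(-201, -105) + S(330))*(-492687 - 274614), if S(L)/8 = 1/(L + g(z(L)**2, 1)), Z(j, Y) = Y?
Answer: 26661407847/331 ≈ 8.0548e+7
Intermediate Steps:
z(A) = 2*A*(3 + 2*A) (z(A) = (2*A)*(A + (A + 3)) = (2*A)*(A + (3 + A)) = (2*A)*(3 + 2*A) = 2*A*(3 + 2*A))
S(L) = 8/(1 + L) (S(L) = 8/(L + 1) = 8/(1 + L))
(Z(-201, -105) + S(330))*(-492687 - 274614) = (-105 + 8/(1 + 330))*(-492687 - 274614) = (-105 + 8/331)*(-767301) = -34747/331*(-767301) = 26661407847/331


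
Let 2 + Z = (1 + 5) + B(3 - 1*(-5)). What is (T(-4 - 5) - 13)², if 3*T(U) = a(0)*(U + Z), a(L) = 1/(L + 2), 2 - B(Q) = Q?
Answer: 7921/36 ≈ 220.03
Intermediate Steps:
B(Q) = 2 - Q
a(L) = 1/(2 + L)
Z = -2 (Z = -2 + ((1 + 5) + (2 - (3 - 1*(-5)))) = -2 + (6 + (2 - (3 + 5))) = -2 + (6 + (2 - 1*8)) = -2 + (6 + (2 - 8)) = -2 + (6 - 6) = -2 + 0 = -2)
T(U) = -⅓ + U/6 (T(U) = ((U - 2)/(2 + 0))/3 = ((-2 + U)/2)/3 = (-1 + U/2)/3 = -⅓ + U/6)
(T(-4 - 5) - 13)² = ((-⅓ + (-4 - 5)/6) - 13)² = ((-⅓ + (⅙)*(-9)) - 13)² = ((-⅓ - 3/2) - 13)² = (-11/6 - 13)² = (-89/6)² = 7921/36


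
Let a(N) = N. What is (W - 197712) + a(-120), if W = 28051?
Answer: -169781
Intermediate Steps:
(W - 197712) + a(-120) = (28051 - 197712) - 120 = -169661 - 120 = -169781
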